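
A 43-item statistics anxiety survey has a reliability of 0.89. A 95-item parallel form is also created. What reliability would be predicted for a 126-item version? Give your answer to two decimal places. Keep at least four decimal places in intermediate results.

0.96

The 95-item form is not needed; work directly from the 43-item form with n = 126/43 = 2.9302.
r_{126} = n·r / (1 + (n − 1)·r) = 2.6079 / 2.7179 ≈ 0.9595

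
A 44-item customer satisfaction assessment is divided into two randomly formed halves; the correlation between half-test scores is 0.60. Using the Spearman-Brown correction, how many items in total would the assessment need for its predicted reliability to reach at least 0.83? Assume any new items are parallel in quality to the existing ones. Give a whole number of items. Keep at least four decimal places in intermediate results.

72

r_full = 2(0.60)/(1 + 0.60) = 0.7500
n = r_tgt(1 − r_full) / [r_full(1 − r_tgt)] = 0.83 × 0.2500 / (0.7500 × 0.17) ≈ 1.6275
Items = 1.6275 × 44 ≈ 71.61 → 72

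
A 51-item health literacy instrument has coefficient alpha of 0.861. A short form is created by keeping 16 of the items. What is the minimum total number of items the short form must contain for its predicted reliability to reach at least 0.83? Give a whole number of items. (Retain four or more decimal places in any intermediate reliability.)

41

First, r for the 16-item form: n = 16/51 = 0.3137, so r_16 = 0.3137·0.861/(1 + (0.3137 − 1)·0.861) = 0.6602
Length factor from the short form to reach 0.83: n' = 0.83(1 − 0.6602) / [0.6602(1 − 0.83)] ≈ 2.5129
Items = 2.5129 × 16 ≈ 40.21 → 41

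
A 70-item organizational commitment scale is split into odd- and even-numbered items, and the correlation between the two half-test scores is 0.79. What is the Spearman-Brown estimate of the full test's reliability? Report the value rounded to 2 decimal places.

Apply the Spearman-Brown correction with n = 2:
r_full = 2r_hh / (1 + r_hh) = 2 × 0.79 / (1 + 0.79)
       = 1.5800 / 1.7900 = 0.8827

0.88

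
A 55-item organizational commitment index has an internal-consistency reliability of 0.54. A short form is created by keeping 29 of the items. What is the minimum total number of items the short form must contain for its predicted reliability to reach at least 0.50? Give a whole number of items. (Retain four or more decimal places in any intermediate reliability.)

Short-form reliability: n = 29/55 = 0.5273; r_29 = n·r/(1+(n−1)r) ≈ 0.3823
Length factor from the short form to reach 0.50: n' = 0.50(1 − 0.3823) / [0.3823(1 − 0.50)] ≈ 1.6157
Total items = 1.6157 × 29 = 46.86, rounded up to 47.

47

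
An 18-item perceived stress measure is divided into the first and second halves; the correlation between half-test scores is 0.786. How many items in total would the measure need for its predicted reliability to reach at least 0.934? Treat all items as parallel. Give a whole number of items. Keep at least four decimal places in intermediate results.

35

r_full = 2(0.786)/(1 + 0.786) = 0.8802
Solve Spearman-Brown for n: n = 0.934(1 − 0.8802) / [0.8802(1 − 0.934)] = 1.9261
Required items = 1.9261 × 18 = 34.67, so 35 items.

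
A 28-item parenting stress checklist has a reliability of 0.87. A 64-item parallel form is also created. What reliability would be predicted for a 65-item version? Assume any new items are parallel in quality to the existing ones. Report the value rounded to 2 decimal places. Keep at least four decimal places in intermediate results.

0.94

The 64-item form is not needed; work directly from the 28-item form with n = 65/28 = 2.3214.
r_{65} = n·r / (1 + (n − 1)·r) = 2.0196 / 2.1496 ≈ 0.9395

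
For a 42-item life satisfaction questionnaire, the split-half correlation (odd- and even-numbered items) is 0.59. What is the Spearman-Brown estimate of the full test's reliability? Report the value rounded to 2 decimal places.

Each half is half the length of the full test, so the full test is n = 2 times a half.
r_full = 2(0.59) / (1 + 0.59)
       = 1.1800 / 1.5900 = 0.7421

0.74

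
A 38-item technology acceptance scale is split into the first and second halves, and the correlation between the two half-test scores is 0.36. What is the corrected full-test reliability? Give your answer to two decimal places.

Apply the Spearman-Brown correction with n = 2:
r_full = 2r_hh / (1 + r_hh) = 2 × 0.36 / (1 + 0.36)
r_full = 0.7200 / 1.3600 ≈ 0.5294

0.53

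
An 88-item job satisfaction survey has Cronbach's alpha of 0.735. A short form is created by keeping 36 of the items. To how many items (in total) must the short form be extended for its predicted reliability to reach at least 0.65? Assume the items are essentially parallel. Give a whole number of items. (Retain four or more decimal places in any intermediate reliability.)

First, r for the 36-item form: n = 36/88 = 0.4091, so r_36 = 0.4091·0.735/(1 + (0.4091 − 1)·0.735) = 0.5315
Then solve for n' with r_old = 0.5315, r_target = 0.65: n' = 0.65(1 − 0.5315)/[0.5315(1 − 0.65)] = 1.6370
Total items = 1.6370 × 36 = 58.93, rounded up to 59.

59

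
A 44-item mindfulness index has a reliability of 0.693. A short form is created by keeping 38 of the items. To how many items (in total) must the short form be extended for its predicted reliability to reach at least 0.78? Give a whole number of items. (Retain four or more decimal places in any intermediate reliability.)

70

First, r for the 38-item form: n = 38/44 = 0.8636, so r_38 = 0.8636·0.693/(1 + (0.8636 − 1)·0.693) = 0.6610
Length factor from the short form to reach 0.78: n' = 0.78(1 − 0.6610) / [0.6610(1 − 0.78)] ≈ 1.8183
Total items = 1.8183 × 38 = 69.10, rounded up to 70.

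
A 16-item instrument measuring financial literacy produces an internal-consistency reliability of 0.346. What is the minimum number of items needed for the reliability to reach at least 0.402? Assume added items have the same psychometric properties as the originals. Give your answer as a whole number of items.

Invert Spearman-Brown to solve for n:
n = r_target (1 − r_old) / [ r_old (1 − r_target) ]
n = 0.402(1 − 0.346) / [0.346(1 − 0.402)]
  = 0.262908 / 0.206908 = 1.2707
1.2707 × 16 = 20.33 → 21 items

21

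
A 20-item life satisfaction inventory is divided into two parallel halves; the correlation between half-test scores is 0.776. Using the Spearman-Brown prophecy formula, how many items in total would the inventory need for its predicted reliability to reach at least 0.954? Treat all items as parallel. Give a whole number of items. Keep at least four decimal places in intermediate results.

60

Corrected full-test reliability: r_full = 2 × 0.776 / (1 + 0.776) ≈ 0.8739
n = r_tgt(1 − r_full) / [r_full(1 − r_tgt)] = 0.954 × 0.1261 / (0.8739 × 0.046) ≈ 2.9926
Items = 2.9926 × 20 ≈ 59.85 → 60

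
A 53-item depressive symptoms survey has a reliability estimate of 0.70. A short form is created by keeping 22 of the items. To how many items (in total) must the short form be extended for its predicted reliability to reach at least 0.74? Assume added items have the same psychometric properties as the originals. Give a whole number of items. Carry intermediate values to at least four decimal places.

Short-form reliability: n = 22/53 = 0.4151; r_22 = n·r/(1+(n−1)r) ≈ 0.4920
Then solve for n' with r_old = 0.4920, r_target = 0.74: n' = 0.74(1 − 0.4920)/[0.4920(1 − 0.74)] = 2.9387
Items = 2.9387 × 22 ≈ 64.65 → 65

65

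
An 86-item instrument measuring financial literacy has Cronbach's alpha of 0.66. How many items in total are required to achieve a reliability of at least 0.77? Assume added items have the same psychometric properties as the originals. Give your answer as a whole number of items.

149

Rearranging the Spearman-Brown formula for n,
n = r*(1 − r) / [ r (1 − r*) ]
n = 0.77(1 − 0.66) / [0.66(1 − 0.77)]
  = 0.2618 / 0.1518 = 1.7246
1.7246 × 86 = 148.32 → 149 items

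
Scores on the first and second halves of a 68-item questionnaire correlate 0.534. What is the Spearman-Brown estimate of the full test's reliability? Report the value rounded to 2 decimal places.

The full test is twice the length of either half (n = 2).
r_full = 2(0.534) / (1 + 0.534)
r_full = 1.0680 / 1.5340 ≈ 0.6962

0.70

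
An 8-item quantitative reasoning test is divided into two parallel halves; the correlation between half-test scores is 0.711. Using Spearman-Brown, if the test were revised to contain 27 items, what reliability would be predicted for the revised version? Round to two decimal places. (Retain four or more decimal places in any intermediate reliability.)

0.94

Spearman-Brown correction (n = 2): r_full = 2·0.711/(1 + 0.711) = 0.8311
Length factor from 8 to 27 items: n = 27/8 = 3.3750
r_new = n·r_full / (1 + (n − 1)·r_full) = 2.8050 / 2.9739 ≈ 0.9432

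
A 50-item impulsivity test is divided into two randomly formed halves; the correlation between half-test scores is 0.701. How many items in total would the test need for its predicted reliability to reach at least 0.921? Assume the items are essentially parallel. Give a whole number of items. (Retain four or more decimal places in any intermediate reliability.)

125

Corrected full-test reliability: r_full = 2 × 0.701 / (1 + 0.701) ≈ 0.8242
n = r_tgt(1 − r_full) / [r_full(1 − r_tgt)] = 0.921 × 0.1758 / (0.8242 × 0.079) ≈ 2.4867
Required items = 2.4867 × 50 = 124.33, so 125 items.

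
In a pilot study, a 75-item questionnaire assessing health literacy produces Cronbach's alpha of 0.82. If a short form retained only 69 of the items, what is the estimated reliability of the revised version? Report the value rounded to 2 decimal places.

Length ratio n = 69/75 = 0.92
r_new = (0.92 × 0.82) / (1 + (0.92 − 1) × 0.82)
     = 0.7544 / 0.9344 = 0.8074

0.81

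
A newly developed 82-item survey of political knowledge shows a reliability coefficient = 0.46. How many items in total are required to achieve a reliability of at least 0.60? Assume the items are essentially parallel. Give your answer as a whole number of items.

Spearman-Brown solved for the length factor n:
n = r_target (1 − r_old) / [ r_old (1 − r_target) ]
n = [0.60 × 0.54] / [0.46 × 0.40]
  = 0.3240 / 0.1840 = 1.7609
Items needed = n × 82 = 1.7609 × 82 ≈ 144.39 → round up to 145

145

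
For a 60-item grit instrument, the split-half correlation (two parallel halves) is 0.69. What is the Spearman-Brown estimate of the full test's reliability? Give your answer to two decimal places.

Each half is half the length of the full test, so the full test is n = 2 times a half.
r_full = 2(0.69) / (1 + 0.69)
       = 1.3800 / 1.6900 = 0.8166

0.82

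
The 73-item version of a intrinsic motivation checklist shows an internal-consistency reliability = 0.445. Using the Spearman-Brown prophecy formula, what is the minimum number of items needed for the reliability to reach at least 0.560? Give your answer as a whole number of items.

116

n = 0.560 × (1 − 0.445) / [ 0.445 × (1 − 0.560) ]
  = 0.310800 / 0.195800 = 1.5873
1.5873 × 73 = 115.87 → 116 items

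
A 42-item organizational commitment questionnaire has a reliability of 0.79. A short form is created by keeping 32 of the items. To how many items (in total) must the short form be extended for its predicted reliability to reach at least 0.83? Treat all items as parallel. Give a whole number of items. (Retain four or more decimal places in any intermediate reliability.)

First, r for the 32-item form: n = 32/42 = 0.7619, so r_32 = 0.7619·0.79/(1 + (0.7619 − 1)·0.79) = 0.7413
Then solve for n' with r_old = 0.7413, r_target = 0.83: n' = 0.83(1 − 0.7413)/[0.7413(1 − 0.83)] = 1.7039
Total items = 1.7039 × 32 = 54.52, rounded up to 55.

55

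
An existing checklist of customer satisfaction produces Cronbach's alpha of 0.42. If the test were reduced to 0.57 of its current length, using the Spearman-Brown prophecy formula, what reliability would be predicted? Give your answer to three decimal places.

r_new = (0.57 × 0.42) / (1 + (0.57 − 1) × 0.42)
r_new = 0.2394 / 0.8194 ≈ 0.2922

0.292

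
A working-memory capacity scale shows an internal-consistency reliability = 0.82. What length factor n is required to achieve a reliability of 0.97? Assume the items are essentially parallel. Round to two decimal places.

Spearman-Brown solved for the length factor n:
n = r*(1 − r) / [ r (1 − r*) ]
n = 0.97(1 − 0.82) / [0.82(1 − 0.97)]
n = 0.1746 / 0.0246 ≈ 7.0976

7.10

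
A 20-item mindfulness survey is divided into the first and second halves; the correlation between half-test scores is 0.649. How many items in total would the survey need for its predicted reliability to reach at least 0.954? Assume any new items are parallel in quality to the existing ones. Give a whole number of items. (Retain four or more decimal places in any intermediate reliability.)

113

r_full = 2(0.649)/(1 + 0.649) = 0.7871
n = r_tgt(1 − r_full) / [r_full(1 − r_tgt)] = 0.954 × 0.2129 / (0.7871 × 0.046) ≈ 5.6097
Items = 5.6097 × 20 ≈ 112.19 → 113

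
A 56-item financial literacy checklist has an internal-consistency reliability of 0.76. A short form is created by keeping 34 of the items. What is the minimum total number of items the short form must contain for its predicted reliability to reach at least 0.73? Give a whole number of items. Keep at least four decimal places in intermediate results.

First, r for the 34-item form: n = 34/56 = 0.6071, so r_34 = 0.6071·0.76/(1 + (0.6071 − 1)·0.76) = 0.6578
Length factor from the short form to reach 0.73: n' = 0.73(1 − 0.6578) / [0.6578(1 − 0.73)] ≈ 1.4065
Total items = 1.4065 × 34 = 47.82, rounded up to 48.

48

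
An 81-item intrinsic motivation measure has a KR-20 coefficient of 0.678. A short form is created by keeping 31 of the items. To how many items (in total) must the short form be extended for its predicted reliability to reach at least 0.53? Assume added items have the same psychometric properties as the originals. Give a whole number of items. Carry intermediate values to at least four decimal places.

44

First, r for the 31-item form: n = 31/81 = 0.3827, so r_31 = 0.3827·0.678/(1 + (0.3827 − 1)·0.678) = 0.4462
Length factor from the short form to reach 0.53: n' = 0.53(1 − 0.4462) / [0.4462(1 − 0.53)] ≈ 1.3996
Total items = 1.3996 × 31 = 43.39, rounded up to 44.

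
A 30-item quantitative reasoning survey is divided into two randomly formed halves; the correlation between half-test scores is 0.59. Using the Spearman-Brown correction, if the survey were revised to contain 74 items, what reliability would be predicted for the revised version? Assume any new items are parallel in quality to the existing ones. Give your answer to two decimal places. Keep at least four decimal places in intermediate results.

0.88

Full-test reliability from the split-half r: r_full = 2(0.59)/(1 + 0.59) = 0.7421
Then adjust to 74 items: n = 74/30 = 2.4667
r_new = n·r_full / (1 + (n − 1)·r_full) = 1.8305 / 2.0884 ≈ 0.8765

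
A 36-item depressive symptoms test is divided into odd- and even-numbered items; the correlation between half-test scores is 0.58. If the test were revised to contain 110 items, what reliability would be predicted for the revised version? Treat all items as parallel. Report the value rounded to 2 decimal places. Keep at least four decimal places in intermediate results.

0.89

Full-test reliability from the split-half r: r_full = 2(0.58)/(1 + 0.58) = 0.7342
Length factor from 36 to 110 items: n = 110/36 = 3.0556
r_new = n·r_full / (1 + (n − 1)·r_full) = 2.2434 / 2.5092 ≈ 0.8941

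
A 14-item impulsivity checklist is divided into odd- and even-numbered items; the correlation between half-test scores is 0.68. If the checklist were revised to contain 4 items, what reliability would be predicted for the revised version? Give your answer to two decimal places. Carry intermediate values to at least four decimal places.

First correct the split-half correlation to full-test reliability: r_full = 2 × 0.68 / (1 + 0.68) ≈ 0.8095
Then adjust to 4 items: n = 4/14 = 0.2857
r_new = n·r_full / (1 + (n − 1)·r_full) = 0.2313 / 0.4218 ≈ 0.5484

0.55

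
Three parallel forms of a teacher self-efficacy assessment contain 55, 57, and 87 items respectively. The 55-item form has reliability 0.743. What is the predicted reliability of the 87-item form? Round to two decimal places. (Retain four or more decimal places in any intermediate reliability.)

Only the ratio of lengths matters: n = 87/55 = 1.5818
r_{87} = n·r / (1 + (n − 1)·r) = 1.1753 / 1.4323 ≈ 0.8206

0.82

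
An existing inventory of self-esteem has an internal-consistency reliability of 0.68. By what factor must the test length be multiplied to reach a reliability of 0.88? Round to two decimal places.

Invert Spearman-Brown to solve for n:
n = r_target (1 − r_old) / [ r_old (1 − r_target) ]
n = 0.88 × (1 − 0.68) / [ 0.68 × (1 − 0.88) ]
  = 0.2816 / 0.0816 = 3.4510

3.45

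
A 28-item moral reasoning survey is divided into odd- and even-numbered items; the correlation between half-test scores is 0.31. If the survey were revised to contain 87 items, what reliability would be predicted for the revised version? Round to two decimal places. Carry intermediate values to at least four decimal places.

First correct the split-half correlation to full-test reliability: r_full = 2 × 0.31 / (1 + 0.31) ≈ 0.4733
Length factor from 28 to 87 items: n = 87/28 = 3.1071
r_new = n·r_full / (1 + (n − 1)·r_full) = 1.4706 / 1.9973 ≈ 0.7363

0.74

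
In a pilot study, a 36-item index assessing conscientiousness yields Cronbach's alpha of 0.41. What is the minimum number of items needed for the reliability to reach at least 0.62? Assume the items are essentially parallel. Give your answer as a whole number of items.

Rearranging the Spearman-Brown formula for n,
n = r*(1 − r) / [ r (1 − r*) ]
n = [0.62 × 0.59] / [0.41 × 0.38]
  = 0.3658 / 0.1558 = 2.3479
So the test needs 2.3479 × 36 ≈ 84.52 items; rounding up, 85.

85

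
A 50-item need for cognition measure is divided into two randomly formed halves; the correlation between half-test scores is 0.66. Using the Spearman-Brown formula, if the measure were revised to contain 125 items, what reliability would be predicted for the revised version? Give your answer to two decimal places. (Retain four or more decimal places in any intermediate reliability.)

0.91

First correct the split-half correlation to full-test reliability: r_full = 2 × 0.66 / (1 + 0.66) ≈ 0.7952
Then adjust to 125 items: n = 125/50 = 2.5000
r_new = n·r_full / (1 + (n − 1)·r_full) = 1.9880 / 2.1928 ≈ 0.9066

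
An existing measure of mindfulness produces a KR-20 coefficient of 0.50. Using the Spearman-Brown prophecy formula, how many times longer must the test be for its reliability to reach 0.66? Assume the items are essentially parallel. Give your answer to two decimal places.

Rearranging the Spearman-Brown formula for n,
n = r*(1 − r) / [ r (1 − r*) ]
n = 0.66 × (1 − 0.50) / [ 0.50 × (1 − 0.66) ]
n = 0.3300 / 0.1700 ≈ 1.9412

1.94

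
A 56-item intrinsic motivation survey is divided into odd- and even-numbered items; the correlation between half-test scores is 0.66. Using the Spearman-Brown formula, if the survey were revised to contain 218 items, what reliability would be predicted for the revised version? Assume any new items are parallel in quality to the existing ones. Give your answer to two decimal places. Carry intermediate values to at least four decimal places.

0.94

Spearman-Brown correction (n = 2): r_full = 2·0.66/(1 + 0.66) = 0.7952
Then adjust to 218 items: n = 218/56 = 3.8929
r_new = n·r_full / (1 + (n − 1)·r_full) = 3.0956 / 3.3004 ≈ 0.9379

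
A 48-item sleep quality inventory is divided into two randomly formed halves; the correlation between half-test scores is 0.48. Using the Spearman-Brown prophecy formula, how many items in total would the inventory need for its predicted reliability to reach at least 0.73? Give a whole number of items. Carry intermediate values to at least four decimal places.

r_full = 2(0.48)/(1 + 0.48) = 0.6486
Solve Spearman-Brown for n: n = 0.73(1 − 0.6486) / [0.6486(1 − 0.73)] = 1.4648
Required items = 1.4648 × 48 = 70.31, so 71 items.

71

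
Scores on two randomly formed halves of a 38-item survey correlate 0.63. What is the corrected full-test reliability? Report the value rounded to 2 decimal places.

0.77

The full test is twice the length of either half (n = 2).
r_full = 2(0.63) / (1 + 0.63)
r_full = 1.2600 / 1.6300 ≈ 0.7730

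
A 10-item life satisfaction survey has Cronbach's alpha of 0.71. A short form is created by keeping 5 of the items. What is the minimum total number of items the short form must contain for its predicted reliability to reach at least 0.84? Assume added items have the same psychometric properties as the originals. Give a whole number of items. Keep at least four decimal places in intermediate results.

First, r for the 5-item form: n = 5/10 = 0.5000, so r_5 = 0.5000·0.71/(1 + (0.5000 − 1)·0.71) = 0.5504
Length factor from the short form to reach 0.84: n' = 0.84(1 − 0.5504) / [0.5504(1 − 0.84)] ≈ 4.2885
Items = 4.2885 × 5 ≈ 21.44 → 22

22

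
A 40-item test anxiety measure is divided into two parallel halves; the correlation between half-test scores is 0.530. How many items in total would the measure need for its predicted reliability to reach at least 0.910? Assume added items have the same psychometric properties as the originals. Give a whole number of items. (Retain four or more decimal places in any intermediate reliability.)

180

Corrected full-test reliability: r_full = 2 × 0.530 / (1 + 0.530) ≈ 0.6928
n = r_tgt(1 − r_full) / [r_full(1 − r_tgt)] = 0.910 × 0.3072 / (0.6928 × 0.090) ≈ 4.4834
Items = 4.4834 × 40 ≈ 179.34 → 180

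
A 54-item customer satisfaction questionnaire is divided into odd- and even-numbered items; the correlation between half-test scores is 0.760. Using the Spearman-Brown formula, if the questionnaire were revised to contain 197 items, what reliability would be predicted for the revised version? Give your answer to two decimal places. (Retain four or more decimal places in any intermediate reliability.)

Full-test reliability from the split-half r: r_full = 2(0.760)/(1 + 0.760) = 0.8636
Then adjust to 197 items: n = 197/54 = 3.6481
r_new = n·r_full / (1 + (n − 1)·r_full) = 3.1505 / 3.2869 ≈ 0.9585

0.96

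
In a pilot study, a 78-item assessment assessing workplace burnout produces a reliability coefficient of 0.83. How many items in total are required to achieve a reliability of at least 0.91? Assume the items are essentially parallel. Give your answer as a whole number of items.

Rearranging the Spearman-Brown formula for n,
n = r_target (1 − r_old) / [ r_old (1 − r_target) ]
n = 0.91 × (1 − 0.83) / [ 0.83 × (1 − 0.91) ]
n = 0.1547 / 0.0747 ≈ 2.0710
2.0710 × 78 = 161.54 → 162 items

162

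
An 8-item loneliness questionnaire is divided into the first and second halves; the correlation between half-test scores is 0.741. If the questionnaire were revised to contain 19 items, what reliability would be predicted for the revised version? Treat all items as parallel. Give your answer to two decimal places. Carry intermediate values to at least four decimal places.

0.93

First correct the split-half correlation to full-test reliability: r_full = 2 × 0.741 / (1 + 0.741) ≈ 0.8512
Length factor from 8 to 19 items: n = 19/8 = 2.3750
r_new = n·r_full / (1 + (n − 1)·r_full) = 2.0216 / 2.1704 ≈ 0.9314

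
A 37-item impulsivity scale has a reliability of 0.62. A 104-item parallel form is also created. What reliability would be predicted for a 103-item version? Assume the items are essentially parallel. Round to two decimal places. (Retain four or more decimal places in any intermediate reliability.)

Only the ratio of lengths matters: n = 103/37 = 2.7838
r_{103} = n·r / (1 + (n − 1)·r) = 1.7260 / 2.1060 ≈ 0.8196

0.82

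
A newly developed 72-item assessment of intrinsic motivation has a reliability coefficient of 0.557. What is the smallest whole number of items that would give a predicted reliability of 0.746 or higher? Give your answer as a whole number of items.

169

Spearman-Brown solved for the length factor n:
n = r_target (1 − r_old) / [ r_old (1 − r_target) ]
n = 0.746 × (1 − 0.557) / [ 0.557 × (1 − 0.746) ]
  = 0.330478 / 0.141478 = 2.3359
Items needed = n × 72 = 2.3359 × 72 ≈ 168.18 → round up to 169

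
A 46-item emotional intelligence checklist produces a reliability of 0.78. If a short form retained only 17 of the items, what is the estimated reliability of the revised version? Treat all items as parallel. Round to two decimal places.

The new length is 17/46 = 0.3696 times the old.
r_new = (0.3696 × 0.78) / (1 + (0.3696 − 1) × 0.78)
r_new = 0.2883 / 0.5083 ≈ 0.5672

0.57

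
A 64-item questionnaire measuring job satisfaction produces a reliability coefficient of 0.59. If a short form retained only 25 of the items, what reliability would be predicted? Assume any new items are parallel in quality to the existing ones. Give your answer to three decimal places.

n = 25/64 = 0.3906
By Spearman-Brown, r_new = n r / (1 + (n − 1) r).
r_new = 0.3906·0.59 / [1 + (0.3906 − 1)·0.59]
     = 0.2305 / 0.6405 = 0.3599

0.360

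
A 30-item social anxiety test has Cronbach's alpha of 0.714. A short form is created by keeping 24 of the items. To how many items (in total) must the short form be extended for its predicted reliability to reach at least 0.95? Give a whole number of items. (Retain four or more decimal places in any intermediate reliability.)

Short-form reliability: n = 24/30 = 0.8000; r_24 = n·r/(1+(n−1)r) ≈ 0.6664
Then solve for n' with r_old = 0.6664, r_target = 0.95: n' = 0.95(1 − 0.6664)/[0.6664(1 − 0.95)] = 9.5114
Total items = 9.5114 × 24 = 228.27, rounded up to 229.

229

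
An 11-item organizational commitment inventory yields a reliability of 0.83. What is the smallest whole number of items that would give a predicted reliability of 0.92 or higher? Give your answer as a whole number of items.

n = 0.92(1 − 0.83) / [0.83(1 − 0.92)]
n = 0.1564 / 0.0664 ≈ 2.3554
Items needed = n × 11 = 2.3554 × 11 ≈ 25.91 → round up to 26

26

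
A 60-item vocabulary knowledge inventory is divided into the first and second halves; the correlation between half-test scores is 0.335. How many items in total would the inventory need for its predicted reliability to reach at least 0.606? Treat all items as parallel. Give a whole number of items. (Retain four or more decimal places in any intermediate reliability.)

92

r_full = 2(0.335)/(1 + 0.335) = 0.5019
n = r_tgt(1 − r_full) / [r_full(1 − r_tgt)] = 0.606 × 0.4981 / (0.5019 × 0.394) ≈ 1.5264
Required items = 1.5264 × 60 = 91.58, so 92 items.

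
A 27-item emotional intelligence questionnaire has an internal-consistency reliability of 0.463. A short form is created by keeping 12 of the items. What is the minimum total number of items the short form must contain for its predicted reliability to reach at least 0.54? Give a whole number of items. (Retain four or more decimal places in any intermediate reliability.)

First, r for the 12-item form: n = 12/27 = 0.4444, so r_12 = 0.4444·0.463/(1 + (0.4444 − 1)·0.463) = 0.2770
Then solve for n' with r_old = 0.2770, r_target = 0.54: n' = 0.54(1 − 0.2770)/[0.2770(1 − 0.54)] = 3.0640
Total items = 3.0640 × 12 = 36.77, rounded up to 37.

37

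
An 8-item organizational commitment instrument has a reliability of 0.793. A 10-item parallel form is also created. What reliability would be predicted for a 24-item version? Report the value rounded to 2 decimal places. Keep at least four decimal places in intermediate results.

Only the ratio of lengths matters: n = 24/8 = 3.0000
r_{24} = n·r / (1 + (n − 1)·r) = 2.3790 / 2.5860 ≈ 0.9200

0.92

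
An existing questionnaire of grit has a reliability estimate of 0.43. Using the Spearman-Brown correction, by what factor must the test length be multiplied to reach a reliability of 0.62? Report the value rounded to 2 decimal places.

2.16

Invert Spearman-Brown to solve for n:
n = r*(1 − r) / [ r (1 − r*) ]
n = [0.62 × 0.57] / [0.43 × 0.38]
n = 0.3534 / 0.1634 ≈ 2.1628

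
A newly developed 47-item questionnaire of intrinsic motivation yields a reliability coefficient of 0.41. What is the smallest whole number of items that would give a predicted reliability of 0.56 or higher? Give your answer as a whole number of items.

n = 0.56(1 − 0.41) / [0.41(1 − 0.56)]
n = 0.3304 / 0.1804 ≈ 1.8315
Items needed = n × 47 = 1.8315 × 47 ≈ 86.08 → round up to 87

87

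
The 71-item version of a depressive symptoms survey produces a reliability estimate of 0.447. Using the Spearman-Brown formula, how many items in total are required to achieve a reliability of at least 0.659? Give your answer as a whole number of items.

n = 0.659 × (1 − 0.447) / [ 0.447 × (1 − 0.659) ]
n = 0.364427 / 0.152427 ≈ 2.3908
2.3908 × 71 = 169.75 → 170 items

170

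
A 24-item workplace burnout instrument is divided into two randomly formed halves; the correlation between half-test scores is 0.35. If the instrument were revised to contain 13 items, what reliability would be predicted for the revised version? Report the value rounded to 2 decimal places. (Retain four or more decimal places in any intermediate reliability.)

0.37

First correct the split-half correlation to full-test reliability: r_full = 2 × 0.35 / (1 + 0.35) ≈ 0.5185
Then adjust to 13 items: n = 13/24 = 0.5417
r_new = n·r_full / (1 + (n − 1)·r_full) = 0.2809 / 0.7624 ≈ 0.3684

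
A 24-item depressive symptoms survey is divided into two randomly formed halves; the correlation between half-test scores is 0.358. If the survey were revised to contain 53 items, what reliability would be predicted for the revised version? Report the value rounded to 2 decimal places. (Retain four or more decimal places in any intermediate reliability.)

First correct the split-half correlation to full-test reliability: r_full = 2 × 0.358 / (1 + 0.358) ≈ 0.5272
Length factor from 24 to 53 items: n = 53/24 = 2.2083
r_new = n·r_full / (1 + (n − 1)·r_full) = 1.1642 / 1.6370 ≈ 0.7112

0.71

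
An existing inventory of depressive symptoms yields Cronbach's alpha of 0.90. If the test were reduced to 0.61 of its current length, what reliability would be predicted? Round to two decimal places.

r_new = 0.61·0.90 / [1 + (0.61 − 1)·0.90]
     = 0.5490 / 0.6490 = 0.8459

0.85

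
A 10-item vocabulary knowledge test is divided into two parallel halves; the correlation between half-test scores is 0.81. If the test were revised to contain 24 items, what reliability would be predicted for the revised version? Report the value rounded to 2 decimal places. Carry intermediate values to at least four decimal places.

0.95

First correct the split-half correlation to full-test reliability: r_full = 2 × 0.81 / (1 + 0.81) ≈ 0.8950
Length factor from 10 to 24 items: n = 24/10 = 2.4000
r_new = n·r_full / (1 + (n − 1)·r_full) = 2.1480 / 2.2530 ≈ 0.9534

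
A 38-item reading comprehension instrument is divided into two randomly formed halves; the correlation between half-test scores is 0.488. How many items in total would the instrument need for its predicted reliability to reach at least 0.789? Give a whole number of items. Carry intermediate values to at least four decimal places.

Corrected full-test reliability: r_full = 2 × 0.488 / (1 + 0.488) ≈ 0.6559
n = r_tgt(1 − r_full) / [r_full(1 − r_tgt)] = 0.789 × 0.3441 / (0.6559 × 0.211) ≈ 1.9617
Items = 1.9617 × 38 ≈ 74.54 → 75

75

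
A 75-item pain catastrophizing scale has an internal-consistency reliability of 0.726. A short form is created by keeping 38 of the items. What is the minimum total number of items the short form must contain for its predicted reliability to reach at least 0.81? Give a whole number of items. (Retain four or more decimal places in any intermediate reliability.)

121

Short-form reliability: n = 38/75 = 0.5067; r_38 = n·r/(1+(n−1)r) ≈ 0.5731
Length factor from the short form to reach 0.81: n' = 0.81(1 − 0.5731) / [0.5731(1 − 0.81)] ≈ 3.1756
Total items = 3.1756 × 38 = 120.67, rounded up to 121.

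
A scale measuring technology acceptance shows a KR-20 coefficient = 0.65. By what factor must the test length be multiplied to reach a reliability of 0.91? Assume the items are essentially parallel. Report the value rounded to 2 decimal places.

Spearman-Brown solved for the length factor n:
n = r*(1 − r) / [ r (1 − r*) ]
n = [0.91 × 0.35] / [0.65 × 0.09]
n = 0.3185 / 0.0585 ≈ 5.4444

5.44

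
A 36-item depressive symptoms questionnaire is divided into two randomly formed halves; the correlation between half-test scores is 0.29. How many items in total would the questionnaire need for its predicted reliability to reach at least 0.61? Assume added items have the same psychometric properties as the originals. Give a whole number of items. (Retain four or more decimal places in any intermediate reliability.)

69

r_full = 2(0.29)/(1 + 0.29) = 0.4496
Solve Spearman-Brown for n: n = 0.61(1 − 0.4496) / [0.4496(1 − 0.61)] = 1.9148
Items = 1.9148 × 36 ≈ 68.93 → 69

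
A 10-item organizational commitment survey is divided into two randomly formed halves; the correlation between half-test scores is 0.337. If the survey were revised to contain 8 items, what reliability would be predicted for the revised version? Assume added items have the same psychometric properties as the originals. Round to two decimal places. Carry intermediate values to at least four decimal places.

0.45

First correct the split-half correlation to full-test reliability: r_full = 2 × 0.337 / (1 + 0.337) ≈ 0.5041
Then adjust to 8 items: n = 8/10 = 0.8000
r_new = n·r_full / (1 + (n − 1)·r_full) = 0.4033 / 0.8992 ≈ 0.4485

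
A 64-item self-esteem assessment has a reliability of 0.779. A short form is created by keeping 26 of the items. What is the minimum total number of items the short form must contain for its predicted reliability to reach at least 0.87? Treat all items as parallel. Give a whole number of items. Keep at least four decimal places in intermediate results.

First, r for the 26-item form: n = 26/64 = 0.4062, so r_26 = 0.4062·0.779/(1 + (0.4062 − 1)·0.779) = 0.5888
Length factor from the short form to reach 0.87: n' = 0.87(1 − 0.5888) / [0.5888(1 − 0.87)] ≈ 4.6737
Items = 4.6737 × 26 ≈ 121.52 → 122

122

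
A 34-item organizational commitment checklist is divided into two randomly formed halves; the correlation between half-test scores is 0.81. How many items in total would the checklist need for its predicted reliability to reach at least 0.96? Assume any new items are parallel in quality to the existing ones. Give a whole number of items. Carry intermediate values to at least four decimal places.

Corrected full-test reliability: r_full = 2 × 0.81 / (1 + 0.81) ≈ 0.8950
Solve Spearman-Brown for n: n = 0.96(1 − 0.8950) / [0.8950(1 − 0.96)] = 2.8156
Items = 2.8156 × 34 ≈ 95.73 → 96

96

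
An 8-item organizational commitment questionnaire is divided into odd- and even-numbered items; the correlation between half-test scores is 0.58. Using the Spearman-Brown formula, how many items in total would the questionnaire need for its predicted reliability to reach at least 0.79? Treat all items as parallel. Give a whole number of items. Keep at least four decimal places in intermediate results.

11

Corrected full-test reliability: r_full = 2 × 0.58 / (1 + 0.58) ≈ 0.7342
Solve Spearman-Brown for n: n = 0.79(1 − 0.7342) / [0.7342(1 − 0.79)] = 1.3619
Required items = 1.3619 × 8 = 10.90, so 11 items.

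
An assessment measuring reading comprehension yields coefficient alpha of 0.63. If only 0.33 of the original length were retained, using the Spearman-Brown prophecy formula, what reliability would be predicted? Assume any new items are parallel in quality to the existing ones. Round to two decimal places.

0.36

By Spearman-Brown, r_new = n r / (1 + (n − 1) r).
r_new = 0.33·0.63 / [1 + (0.33 − 1)·0.63]
     = 0.2079 / 0.5779 = 0.3598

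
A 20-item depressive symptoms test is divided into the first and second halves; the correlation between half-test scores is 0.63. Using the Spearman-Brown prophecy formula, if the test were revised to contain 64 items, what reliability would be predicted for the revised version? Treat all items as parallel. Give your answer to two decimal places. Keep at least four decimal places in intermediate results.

0.92

Spearman-Brown correction (n = 2): r_full = 2·0.63/(1 + 0.63) = 0.7730
Then adjust to 64 items: n = 64/20 = 3.2000
r_new = n·r_full / (1 + (n − 1)·r_full) = 2.4736 / 2.7006 ≈ 0.9159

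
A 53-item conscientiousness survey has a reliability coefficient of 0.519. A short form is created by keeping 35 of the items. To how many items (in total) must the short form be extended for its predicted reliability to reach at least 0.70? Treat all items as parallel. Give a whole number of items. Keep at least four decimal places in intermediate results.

115

Short-form reliability: n = 35/53 = 0.6604; r_35 = n·r/(1+(n−1)r) ≈ 0.4161
Then solve for n' with r_old = 0.4161, r_target = 0.70: n' = 0.70(1 − 0.4161)/[0.4161(1 − 0.70)] = 3.2743
Items = 3.2743 × 35 ≈ 114.60 → 115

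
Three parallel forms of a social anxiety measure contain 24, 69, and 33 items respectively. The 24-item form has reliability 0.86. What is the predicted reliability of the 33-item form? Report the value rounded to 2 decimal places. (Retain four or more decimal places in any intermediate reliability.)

The 69-item form is not needed; work directly from the 24-item form with n = 33/24 = 1.3750.
r_{33} = n·r / (1 + (n − 1)·r) = 1.1825 / 1.3225 ≈ 0.8941

0.89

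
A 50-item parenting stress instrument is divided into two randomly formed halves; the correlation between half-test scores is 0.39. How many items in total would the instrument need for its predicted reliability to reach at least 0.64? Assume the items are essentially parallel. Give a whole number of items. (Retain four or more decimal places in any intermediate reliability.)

r_full = 2(0.39)/(1 + 0.39) = 0.5612
n = r_tgt(1 − r_full) / [r_full(1 − r_tgt)] = 0.64 × 0.4388 / (0.5612 × 0.36) ≈ 1.3900
Required items = 1.3900 × 50 = 69.50, so 70 items.

70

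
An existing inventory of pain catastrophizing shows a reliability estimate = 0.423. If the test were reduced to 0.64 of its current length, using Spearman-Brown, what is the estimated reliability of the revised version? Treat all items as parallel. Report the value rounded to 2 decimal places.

0.32

Spearman-Brown: r_new = n·r / (1 + (n − 1)·r)
r_new = 0.64·0.423 / [1 + (0.64 − 1)·0.423]
r_new = 0.2707 / 0.8477 ≈ 0.3193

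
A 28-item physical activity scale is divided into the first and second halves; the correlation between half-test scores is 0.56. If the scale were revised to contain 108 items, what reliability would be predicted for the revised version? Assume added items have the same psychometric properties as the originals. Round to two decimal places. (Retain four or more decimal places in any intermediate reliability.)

0.91

Spearman-Brown correction (n = 2): r_full = 2·0.56/(1 + 0.56) = 0.7179
Then adjust to 108 items: n = 108/28 = 3.8571
r_new = n·r_full / (1 + (n − 1)·r_full) = 2.7690 / 3.0511 ≈ 0.9075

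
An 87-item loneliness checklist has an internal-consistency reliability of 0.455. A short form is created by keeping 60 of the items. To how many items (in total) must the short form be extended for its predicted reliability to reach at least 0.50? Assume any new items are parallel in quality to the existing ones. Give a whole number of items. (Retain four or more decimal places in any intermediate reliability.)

105

Short-form reliability: n = 60/87 = 0.6897; r_60 = n·r/(1+(n−1)r) ≈ 0.3654
Length factor from the short form to reach 0.50: n' = 0.50(1 − 0.3654) / [0.3654(1 − 0.50)] ≈ 1.7367
Items = 1.7367 × 60 ≈ 104.20 → 105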